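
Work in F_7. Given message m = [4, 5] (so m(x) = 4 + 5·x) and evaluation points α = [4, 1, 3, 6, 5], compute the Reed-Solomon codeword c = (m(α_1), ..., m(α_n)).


c = [3, 2, 5, 6, 1]

Message polynomial: m(x) = 4 + 5·x (mod 7).
For each evaluation point α_i, compute m(α_i) mod 7:
  α_1 = 4: Horner steps 5 → 3, so m(4) = 3.
  α_2 = 1: Horner steps 5 → 2, so m(1) = 2.
  α_3 = 3: Horner steps 5 → 5, so m(3) = 5.
  α_4 = 6: Horner steps 5 → 6, so m(6) = 6.
  α_5 = 5: Horner steps 5 → 1, so m(5) = 1.
Codeword c = [3, 2, 5, 6, 1] ∈ F_7^5.


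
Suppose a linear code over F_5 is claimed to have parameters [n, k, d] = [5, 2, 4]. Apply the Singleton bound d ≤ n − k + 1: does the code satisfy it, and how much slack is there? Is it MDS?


Singleton RHS = n − k + 1 = 4, slack = 0, bound satisfied, MDS.

Singleton bound: d ≤ n − k + 1.
Here n = 5, k = 2, so n − k + 1 = 4.
Given d = 4, check d ≤ 4: YES.
Slack = (n − k + 1) − d = 0.
The code is MDS (slack = 0).
Description: the claimed parameters are [5, 2, 4]_5; such a code would be MDS (meets Singleton bound).


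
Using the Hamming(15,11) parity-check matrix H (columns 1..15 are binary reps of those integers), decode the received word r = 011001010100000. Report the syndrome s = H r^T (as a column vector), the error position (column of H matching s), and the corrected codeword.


s = (0, 1, 0, 1)^T, error position = 5, corrected codeword c = 011011010100000

Compute s = H r^T mod 2 one row at a time:
  s_1 = 1 + 0 + 1 + 0 + 0 + 0 + 0 + 0 = 2 ≡ 0 (mod 2).
  s_2 = 0 + 0 + 1 + 0 + 0 + 0 + 0 + 0 = 1 ≡ 1 (mod 2).
  s_3 = 1 + 1 + 1 + 0 + 1 + 0 + 0 + 0 = 4 ≡ 0 (mod 2).
  s_4 = 0 + 1 + 0 + 0 + 0 + 0 + 0 + 0 = 1 ≡ 1 (mod 2).
s = (0, 1, 0, 1)^T — this equals column 5 of H (binary 0101), so error is at position 5.
Correct: flip bit 5 of r = 011001010100000 to get c = 011011010100000.


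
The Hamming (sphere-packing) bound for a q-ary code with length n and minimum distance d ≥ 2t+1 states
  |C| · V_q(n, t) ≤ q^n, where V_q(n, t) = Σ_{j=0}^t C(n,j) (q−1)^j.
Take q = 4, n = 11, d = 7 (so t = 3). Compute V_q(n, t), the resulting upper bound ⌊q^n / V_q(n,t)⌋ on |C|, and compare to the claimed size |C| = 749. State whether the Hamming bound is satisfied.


V_q(n, t) = 4984, q^n = 4194304, Hamming bound = 841, |C| = 749 ≤ bound (satisfied).

Step 1: Compute V_q(n, t) = Σ_{j=0}^3 C(n, j) (q−1)^j.
  j = 0: C(11,0)·(3)^0 = 1·1 = 1.
  j = 1: C(11,1)·(3)^1 = 11·3 = 33.
  j = 2: C(11,2)·(3)^2 = 55·9 = 495.
  j = 3: C(11,3)·(3)^3 = 165·27 = 4455.
  V_q(n, t) = 1 + 33 + 495 + 4455 = 4984.
Step 2: q^n = 4^11 = 4194304.
Step 3: Hamming bound ⌊q^n / V_q(n,t)⌋ = ⌊4194304/4984⌋ = 841.
Step 4: Compare |C| = 749 to 841: satisfied.
The claimed |C| lies below the Hamming bound.


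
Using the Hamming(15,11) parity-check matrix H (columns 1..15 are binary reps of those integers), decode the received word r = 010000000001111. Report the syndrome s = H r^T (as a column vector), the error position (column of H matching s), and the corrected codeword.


s = (0, 0, 1, 0)^T, error position = 2, corrected codeword c = 000000000001111

Compute s = H r^T mod 2 one row at a time:
  s_1 = 0 + 0 + 0 + 0 + 1 + 1 + 1 + 1 = 4 ≡ 0 (mod 2).
  s_2 = 0 + 0 + 0 + 0 + 1 + 1 + 1 + 1 = 4 ≡ 0 (mod 2).
  s_3 = 1 + 0 + 0 + 0 + 0 + 0 + 1 + 1 = 3 ≡ 1 (mod 2).
  s_4 = 0 + 0 + 0 + 0 + 0 + 0 + 1 + 1 = 2 ≡ 0 (mod 2).
s = (0, 0, 1, 0)^T — this equals column 2 of H (binary 0010), so error is at position 2.
Correct: flip bit 2 of r = 010000000001111 to get c = 000000000001111.


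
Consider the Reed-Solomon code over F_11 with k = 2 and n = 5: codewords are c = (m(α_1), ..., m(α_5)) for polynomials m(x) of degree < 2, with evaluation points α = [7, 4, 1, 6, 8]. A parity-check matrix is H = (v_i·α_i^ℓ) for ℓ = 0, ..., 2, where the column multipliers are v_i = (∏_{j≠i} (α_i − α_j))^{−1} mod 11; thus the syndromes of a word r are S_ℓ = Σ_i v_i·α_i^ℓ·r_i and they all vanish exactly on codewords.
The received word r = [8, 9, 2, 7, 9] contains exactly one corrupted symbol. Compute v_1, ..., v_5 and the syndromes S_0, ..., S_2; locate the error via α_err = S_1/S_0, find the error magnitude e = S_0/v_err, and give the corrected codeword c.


S = (3, 1, 4), error at position 2, error magnitude e = 4, c = [8, 5, 2, 7, 9].

Step 1: column multipliers v_i = (∏_{j≠i}(α_i − α_j))^{−1} mod 11.
  i = 1 (α = 7): (7−4)(7−1)(7−6)(7−8) = 3·6·1·(−1) = −18 ≡ 4, so v_1 = 4^{−1} = 3 (mod 11).
  i = 2 (α = 4): (4−7)(4−1)(4−6)(4−8) = (−3)·3·(−2)·(−4) = −72 ≡ 5, so v_2 = 5^{−1} = 9 (mod 11).
  i = 3 (α = 1): (1−7)(1−4)(1−6)(1−8) = (−6)·(−3)·(−5)·(−7) = 630 ≡ 3, so v_3 = 3^{−1} = 4 (mod 11).
  i = 4 (α = 6): (6−7)(6−4)(6−1)(6−8) = (−1)·2·5·(−2) = 20 ≡ 9, so v_4 = 9^{−1} = 5 (mod 11).
  i = 5 (α = 8): (8−7)(8−4)(8−1)(8−6) = 1·4·7·2 = 56 ≡ 1, so v_5 = 1^{−1} = 1 (mod 11).
  v = [3, 9, 4, 5, 1].
Step 2: syndromes of r = [8, 9, 2, 7, 9] (all sums mod 11).
  S_0 = Σ v_i r_i = 3·8 + 9·9 + 4·2 + 5·7 + 1·9 = 157 ≡ 3.
  S_1 = Σ v_i α_i r_i = 3·7·8 + 9·4·9 + 4·1·2 + 5·6·7 + 1·8·9 = 782 ≡ 1.
  α_i^2 mod 11 = [5, 5, 1, 3, 9].
  S_2 = Σ v_i α_i^2 r_i = 3·5·8 + 9·5·9 + 4·1·2 + 5·3·7 + 1·9·9 = 719 ≡ 4.
  S = (3, 1, 4) ≠ 0, so r is not a codeword (an error is present).
Step 3: locate the error. For a single error e at position i, S_ℓ = v_i·e·α_i^ℓ, so α_err = S_1/S_0.
  S_0^{−1} = 3^{−1} = 4 (mod 11), so α_err = 1·4 = 4 ≡ 4 = α_2. Error position i = 2.
  Consistency check: S_2/S_1 = 4·1 = 4 ≡ 4 = α_err ✓ (single-error assumption holds).
Step 4: error magnitude e = S_0/v_2 = S_0·∏_{j≠2}(α_2 − α_j) = 3·5 = 15 ≡ 4 (mod 11).
Step 5: correct position 2: c_2 = r_2 − e = 9 − 4 ≡ 5 (mod 11). Hence c = [8, 5, 2, 7, 9].
  Check: interpolating c through the α_i gives m(x) = 1 + 1·x (degree < 2) with m(α_i) = c_i for every i, so c is indeed a codeword.


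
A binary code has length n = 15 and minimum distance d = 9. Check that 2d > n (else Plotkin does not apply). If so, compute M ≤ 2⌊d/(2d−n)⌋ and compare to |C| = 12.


Plotkin bound M ≤ 6; given |C| = 12 > bound (violated).

Check applicability: 2d = 18, n = 15.
2d − n = 3 > 0, so Plotkin applies.
Compute d/(2d−n) = 9/3 ≈ 3.0000.
⌊d/(2d−n)⌋ = 3.
Plotkin bound: M ≤ 2·3 = 6.
Given |C| = 12, check: VIOLATED.
This |C| is above the Plotkin bound, so no binary code with n = 15, d = 9 and 12 codewords exists.


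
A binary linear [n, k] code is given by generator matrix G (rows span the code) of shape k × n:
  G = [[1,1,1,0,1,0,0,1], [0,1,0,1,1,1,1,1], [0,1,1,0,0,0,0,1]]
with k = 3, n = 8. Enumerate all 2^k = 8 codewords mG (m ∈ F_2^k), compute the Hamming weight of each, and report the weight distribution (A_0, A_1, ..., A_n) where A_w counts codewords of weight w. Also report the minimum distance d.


Weight distribution: A_0 = 1, A_2 = 1, A_3 = 1, A_5 = 3, A_6 = 2. Minimum distance d = 2.

Enumerate all 2^3 = 8 messages m ∈ F_2^3.
For each, compute codeword c = mG in F_2^8, then tally its weight.
  m = 000 → c = 00000000, weight = 0.
  m = 100 → c = 11101001, weight = 5.
  m = 010 → c = 01011111, weight = 6.
  m = 110 → c = 10110110, weight = 5.
  m = 001 → c = 01100001, weight = 3.
  m = 101 → c = 10001000, weight = 2.
  m = 011 → c = 00111110, weight = 5.
  m = 111 → c = 11010111, weight = 6.
Tally weights:
  weight 0: 1 codewords.
  weight 2: 1 codewords.
  weight 3: 1 codewords.
  weight 5: 3 codewords.
  weight 6: 2 codewords.
Minimum distance d = smallest w > 0 with A_w > 0 = 2.
Sanity: Σ A_w = 8 = 2^3 = 8 ✓.


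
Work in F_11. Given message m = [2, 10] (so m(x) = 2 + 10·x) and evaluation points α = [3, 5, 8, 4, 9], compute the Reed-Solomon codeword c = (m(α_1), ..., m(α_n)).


c = [10, 8, 5, 9, 4]

Message polynomial: m(x) = 2 + 10·x (mod 11).
For each evaluation point α_i, compute m(α_i) mod 11:
  α_1 = 3: Horner steps 10 → 10, so m(3) = 10.
  α_2 = 5: Horner steps 10 → 8, so m(5) = 8.
  α_3 = 8: Horner steps 10 → 5, so m(8) = 5.
  α_4 = 4: Horner steps 10 → 9, so m(4) = 9.
  α_5 = 9: Horner steps 10 → 4, so m(9) = 4.
Codeword c = [10, 8, 5, 9, 4] ∈ F_11^5.


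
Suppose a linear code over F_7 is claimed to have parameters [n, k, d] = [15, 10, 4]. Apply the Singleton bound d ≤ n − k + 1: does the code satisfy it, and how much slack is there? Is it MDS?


Singleton RHS = n − k + 1 = 6, slack = 2, bound satisfied, not MDS.

Singleton bound: d ≤ n − k + 1.
Here n = 15, k = 10, so n − k + 1 = 6.
Given d = 4, check d ≤ 6: YES.
Slack = (n − k + 1) − d = 2.
The code is NOT MDS (slack = 2 > 0).
Description: the claimed parameters are [15, 10, 4]_7; such a code would be non-MDS.


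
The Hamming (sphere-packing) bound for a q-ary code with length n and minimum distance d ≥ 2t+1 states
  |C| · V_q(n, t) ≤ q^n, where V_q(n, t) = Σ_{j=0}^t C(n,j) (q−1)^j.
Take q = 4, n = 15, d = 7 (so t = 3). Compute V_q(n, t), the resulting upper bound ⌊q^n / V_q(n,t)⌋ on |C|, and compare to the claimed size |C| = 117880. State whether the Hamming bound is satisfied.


V_q(n, t) = 13276, q^n = 1073741824, Hamming bound = 80878, |C| = 117880 > bound (violated).

Step 1: Compute V_q(n, t) = Σ_{j=0}^3 C(n, j) (q−1)^j.
  j = 0: C(15,0)·(3)^0 = 1·1 = 1.
  j = 1: C(15,1)·(3)^1 = 15·3 = 45.
  j = 2: C(15,2)·(3)^2 = 105·9 = 945.
  j = 3: C(15,3)·(3)^3 = 455·27 = 12285.
  V_q(n, t) = 1 + 45 + 945 + 12285 = 13276.
Step 2: q^n = 4^15 = 1073741824.
Step 3: Hamming bound ⌊q^n / V_q(n,t)⌋ = ⌊1073741824/13276⌋ = 80878.
Step 4: Compare |C| = 117880 to 80878: violated.
The claimed |C| lies above the Hamming bound, so no 4-ary code of length 15 with d ≥ 7 can have 117880 codewords.


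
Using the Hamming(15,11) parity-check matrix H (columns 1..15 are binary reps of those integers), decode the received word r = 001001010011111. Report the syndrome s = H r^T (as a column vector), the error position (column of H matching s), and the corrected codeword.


s = (0, 1, 1, 0)^T, error position = 6, corrected codeword c = 001000010011111

Compute s = H r^T mod 2 one row at a time:
  s_1 = 1 + 0 + 0 + 1 + 1 + 1 + 1 + 1 = 6 ≡ 0 (mod 2).
  s_2 = 0 + 0 + 1 + 0 + 1 + 1 + 1 + 1 = 5 ≡ 1 (mod 2).
  s_3 = 0 + 1 + 1 + 0 + 0 + 1 + 1 + 1 = 5 ≡ 1 (mod 2).
  s_4 = 0 + 1 + 0 + 0 + 0 + 1 + 1 + 1 = 4 ≡ 0 (mod 2).
s = (0, 1, 1, 0)^T — this equals column 6 of H (binary 0110), so error is at position 6.
Correct: flip bit 6 of r = 001001010011111 to get c = 001000010011111.


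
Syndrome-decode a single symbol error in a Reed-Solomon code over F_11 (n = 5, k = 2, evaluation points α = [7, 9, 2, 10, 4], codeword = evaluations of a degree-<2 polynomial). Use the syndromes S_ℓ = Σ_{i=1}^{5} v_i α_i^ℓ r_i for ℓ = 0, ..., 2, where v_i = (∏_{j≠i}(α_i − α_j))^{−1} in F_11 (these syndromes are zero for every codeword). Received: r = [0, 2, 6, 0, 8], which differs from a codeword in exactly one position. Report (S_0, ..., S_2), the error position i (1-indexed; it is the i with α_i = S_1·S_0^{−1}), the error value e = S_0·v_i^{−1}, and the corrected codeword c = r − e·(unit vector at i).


S = (8, 3, 8), error at position 4, error magnitude e = 8, c = [0, 2, 6, 3, 8].

Step 1: column multipliers v_i = (∏_{j≠i}(α_i − α_j))^{−1} mod 11.
  i = 1 (α = 7): (7−9)(7−2)(7−10)(7−4) = (−2)·5·(−3)·3 = 90 ≡ 2, so v_1 = 2^{−1} = 6 (mod 11).
  i = 2 (α = 9): (9−7)(9−2)(9−10)(9−4) = 2·7·(−1)·5 = −70 ≡ 7, so v_2 = 7^{−1} = 8 (mod 11).
  i = 3 (α = 2): (2−7)(2−9)(2−10)(2−4) = (−5)·(−7)·(−8)·(−2) = 560 ≡ 10, so v_3 = 10^{−1} = 10 (mod 11).
  i = 4 (α = 10): (10−7)(10−9)(10−2)(10−4) = 3·1·8·6 = 144 ≡ 1, so v_4 = 1^{−1} = 1 (mod 11).
  i = 5 (α = 4): (4−7)(4−9)(4−2)(4−10) = (−3)·(−5)·2·(−6) = −180 ≡ 7, so v_5 = 7^{−1} = 8 (mod 11).
  v = [6, 8, 10, 1, 8].
Step 2: syndromes of r = [0, 2, 6, 0, 8] (all sums mod 11).
  S_0 = Σ v_i r_i = 6·0 + 8·2 + 10·6 + 1·0 + 8·8 = 140 ≡ 8.
  S_1 = Σ v_i α_i r_i = 6·7·0 + 8·9·2 + 10·2·6 + 1·10·0 + 8·4·8 = 520 ≡ 3.
  α_i^2 mod 11 = [5, 4, 4, 1, 5].
  S_2 = Σ v_i α_i^2 r_i = 6·5·0 + 8·4·2 + 10·4·6 + 1·1·0 + 8·5·8 = 624 ≡ 8.
  S = (8, 3, 8) ≠ 0, so r is not a codeword (an error is present).
Step 3: locate the error. For a single error e at position i, S_ℓ = v_i·e·α_i^ℓ, so α_err = S_1/S_0.
  S_0^{−1} = 8^{−1} = 7 (mod 11), so α_err = 3·7 = 21 ≡ 10 = α_4. Error position i = 4.
  Consistency check: S_2/S_1 = 8·4 = 32 ≡ 10 = α_err ✓ (single-error assumption holds).
Step 4: error magnitude e = S_0/v_4 = S_0·∏_{j≠4}(α_4 − α_j) = 8·1 = 8 ≡ 8 (mod 11).
Step 5: correct position 4: c_4 = r_4 − e = 0 − 8 ≡ 3 (mod 11). Hence c = [0, 2, 6, 3, 8].
  Check: interpolating c through the α_i gives m(x) = 4 + 1·x (degree < 2) with m(α_i) = c_i for every i, so c is indeed a codeword.


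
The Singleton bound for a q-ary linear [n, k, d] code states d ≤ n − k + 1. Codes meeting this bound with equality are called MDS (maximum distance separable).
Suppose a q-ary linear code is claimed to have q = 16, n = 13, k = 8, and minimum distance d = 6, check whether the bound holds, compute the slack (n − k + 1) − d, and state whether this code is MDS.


Singleton RHS = n − k + 1 = 6, slack = 0, bound satisfied, MDS.

Singleton bound: d ≤ n − k + 1.
Here n = 13, k = 8, so n − k + 1 = 6.
Given d = 6, check d ≤ 6: YES.
Slack = (n − k + 1) − d = 0.
The code is MDS (slack = 0).
Description: the claimed parameters are [13, 8, 6]_16; such a code would be MDS (meets Singleton bound).


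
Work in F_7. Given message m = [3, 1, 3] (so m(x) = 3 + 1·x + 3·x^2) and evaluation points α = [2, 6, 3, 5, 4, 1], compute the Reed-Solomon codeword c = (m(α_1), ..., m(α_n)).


c = [3, 5, 5, 6, 6, 0]

Message polynomial: m(x) = 3 + 1·x + 3·x^2 (mod 7).
For each evaluation point α_i, compute m(α_i) mod 7:
  α_1 = 2: Horner steps 3 → 0 → 3, so m(2) = 3.
  α_2 = 6: Horner steps 3 → 5 → 5, so m(6) = 5.
  α_3 = 3: Horner steps 3 → 3 → 5, so m(3) = 5.
  α_4 = 5: Horner steps 3 → 2 → 6, so m(5) = 6.
  α_5 = 4: Horner steps 3 → 6 → 6, so m(4) = 6.
  α_6 = 1: Horner steps 3 → 4 → 0, so m(1) = 0.
Codeword c = [3, 5, 5, 6, 6, 0] ∈ F_7^6.


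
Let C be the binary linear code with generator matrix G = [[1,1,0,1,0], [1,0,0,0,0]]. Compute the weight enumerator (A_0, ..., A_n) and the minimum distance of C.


Weight distribution: A_0 = 1, A_1 = 1, A_2 = 1, A_3 = 1. Minimum distance d = 1.

Enumerate all 2^2 = 4 messages m ∈ F_2^2.
For each, compute codeword c = mG in F_2^5, then tally its weight.
  m = 00 → c = 00000, weight = 0.
  m = 10 → c = 11010, weight = 3.
  m = 01 → c = 10000, weight = 1.
  m = 11 → c = 01010, weight = 2.
Tally weights:
  weight 0: 1 codewords.
  weight 1: 1 codewords.
  weight 2: 1 codewords.
  weight 3: 1 codewords.
Minimum distance d = smallest w > 0 with A_w > 0 = 1.
Sanity: Σ A_w = 4 = 2^2 = 4 ✓.


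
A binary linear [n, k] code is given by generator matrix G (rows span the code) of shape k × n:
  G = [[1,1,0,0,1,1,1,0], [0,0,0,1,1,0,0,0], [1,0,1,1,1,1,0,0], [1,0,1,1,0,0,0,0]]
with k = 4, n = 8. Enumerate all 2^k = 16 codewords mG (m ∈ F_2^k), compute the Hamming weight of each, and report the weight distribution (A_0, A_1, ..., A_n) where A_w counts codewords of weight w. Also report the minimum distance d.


Weight distribution: A_0 = 1, A_2 = 3, A_3 = 4, A_4 = 3, A_5 = 4, A_6 = 1. Minimum distance d = 2.

Enumerate all 2^4 = 16 messages m ∈ F_2^4.
For each, compute codeword c = mG in F_2^8, then tally its weight.
  m = 0000 → c = 00000000, weight = 0.
  m = 1000 → c = 11001110, weight = 5.
  m = 0100 → c = 00011000, weight = 2.
  m = 1100 → c = 11010110, weight = 5.
  m = 0010 → c = 10111100, weight = 5.
  m = 1010 → c = 01110010, weight = 4.
  m = 0110 → c = 10100100, weight = 3.
  m = 1110 → c = 01101010, weight = 4.
  m = 0001 → c = 10110000, weight = 3.
  m = 1001 → c = 01111110, weight = 6.
  m = 0101 → c = 10101000, weight = 3.
  m = 1101 → c = 01100110, weight = 4.
  m = 0011 → c = 00001100, weight = 2.
  m = 1011 → c = 11000010, weight = 3.
  m = 0111 → c = 00010100, weight = 2.
  m = 1111 → c = 11011010, weight = 5.
Tally weights:
  weight 0: 1 codewords.
  weight 2: 3 codewords.
  weight 3: 4 codewords.
  weight 4: 3 codewords.
  weight 5: 4 codewords.
  weight 6: 1 codewords.
Minimum distance d = smallest w > 0 with A_w > 0 = 2.
Sanity: Σ A_w = 16 = 2^4 = 16 ✓.


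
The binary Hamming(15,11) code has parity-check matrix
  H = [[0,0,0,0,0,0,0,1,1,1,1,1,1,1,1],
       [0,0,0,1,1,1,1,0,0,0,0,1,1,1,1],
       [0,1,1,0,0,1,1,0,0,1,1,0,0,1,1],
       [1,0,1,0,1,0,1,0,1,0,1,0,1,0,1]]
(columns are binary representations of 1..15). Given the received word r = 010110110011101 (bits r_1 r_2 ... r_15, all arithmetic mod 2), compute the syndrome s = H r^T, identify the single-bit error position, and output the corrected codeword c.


s = (1, 0, 0, 1)^T, error position = 9, corrected codeword c = 010110111011101

Compute s = H r^T mod 2 one row at a time:
  s_1 = 1 + 0 + 0 + 1 + 1 + 1 + 0 + 1 = 5 ≡ 1 (mod 2).
  s_2 = 1 + 1 + 0 + 1 + 1 + 1 + 0 + 1 = 6 ≡ 0 (mod 2).
  s_3 = 1 + 0 + 0 + 1 + 0 + 1 + 0 + 1 = 4 ≡ 0 (mod 2).
  s_4 = 0 + 0 + 1 + 1 + 0 + 1 + 1 + 1 = 5 ≡ 1 (mod 2).
s = (1, 0, 0, 1)^T — this equals column 9 of H (binary 1001), so error is at position 9.
Correct: flip bit 9 of r = 010110110011101 to get c = 010110111011101.


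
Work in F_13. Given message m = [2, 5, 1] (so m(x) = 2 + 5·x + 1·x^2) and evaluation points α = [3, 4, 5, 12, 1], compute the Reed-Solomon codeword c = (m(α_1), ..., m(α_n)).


c = [0, 12, 0, 11, 8]

Message polynomial: m(x) = 2 + 5·x + 1·x^2 (mod 13).
For each evaluation point α_i, compute m(α_i) mod 13:
  α_1 = 3: Horner steps 1 → 8 → 0, so m(3) = 0.
  α_2 = 4: Horner steps 1 → 9 → 12, so m(4) = 12.
  α_3 = 5: Horner steps 1 → 10 → 0, so m(5) = 0.
  α_4 = 12: Horner steps 1 → 4 → 11, so m(12) = 11.
  α_5 = 1: Horner steps 1 → 6 → 8, so m(1) = 8.
Codeword c = [0, 12, 0, 11, 8] ∈ F_13^5.


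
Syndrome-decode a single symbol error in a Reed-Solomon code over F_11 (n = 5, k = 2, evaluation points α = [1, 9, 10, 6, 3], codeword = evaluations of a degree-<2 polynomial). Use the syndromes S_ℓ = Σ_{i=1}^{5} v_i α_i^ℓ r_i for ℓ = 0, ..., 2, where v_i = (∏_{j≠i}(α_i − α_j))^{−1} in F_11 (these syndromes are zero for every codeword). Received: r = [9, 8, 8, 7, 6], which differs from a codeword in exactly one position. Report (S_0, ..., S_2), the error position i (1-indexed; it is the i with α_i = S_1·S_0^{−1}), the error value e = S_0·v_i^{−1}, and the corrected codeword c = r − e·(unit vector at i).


S = (4, 7, 4), error at position 3, error magnitude e = 7, c = [9, 8, 1, 7, 6].

Step 1: column multipliers v_i = (∏_{j≠i}(α_i − α_j))^{−1} mod 11.
  i = 1 (α = 1): (1−9)(1−10)(1−6)(1−3) = (−8)·(−9)·(−5)·(−2) = 720 ≡ 5, so v_1 = 5^{−1} = 9 (mod 11).
  i = 2 (α = 9): (9−1)(9−10)(9−6)(9−3) = 8·(−1)·3·6 = −144 ≡ 10, so v_2 = 10^{−1} = 10 (mod 11).
  i = 3 (α = 10): (10−1)(10−9)(10−6)(10−3) = 9·1·4·7 = 252 ≡ 10, so v_3 = 10^{−1} = 10 (mod 11).
  i = 4 (α = 6): (6−1)(6−9)(6−10)(6−3) = 5·(−3)·(−4)·3 = 180 ≡ 4, so v_4 = 4^{−1} = 3 (mod 11).
  i = 5 (α = 3): (3−1)(3−9)(3−10)(3−6) = 2·(−6)·(−7)·(−3) = −252 ≡ 1, so v_5 = 1^{−1} = 1 (mod 11).
  v = [9, 10, 10, 3, 1].
Step 2: syndromes of r = [9, 8, 8, 7, 6] (all sums mod 11).
  S_0 = Σ v_i r_i = 9·9 + 10·8 + 10·8 + 3·7 + 1·6 = 268 ≡ 4.
  S_1 = Σ v_i α_i r_i = 9·1·9 + 10·9·8 + 10·10·8 + 3·6·7 + 1·3·6 = 1745 ≡ 7.
  α_i^2 mod 11 = [1, 4, 1, 3, 9].
  S_2 = Σ v_i α_i^2 r_i = 9·1·9 + 10·4·8 + 10·1·8 + 3·3·7 + 1·9·6 = 598 ≡ 4.
  S = (4, 7, 4) ≠ 0, so r is not a codeword (an error is present).
Step 3: locate the error. For a single error e at position i, S_ℓ = v_i·e·α_i^ℓ, so α_err = S_1/S_0.
  S_0^{−1} = 4^{−1} = 3 (mod 11), so α_err = 7·3 = 21 ≡ 10 = α_3. Error position i = 3.
  Consistency check: S_2/S_1 = 4·8 = 32 ≡ 10 = α_err ✓ (single-error assumption holds).
Step 4: error magnitude e = S_0/v_3 = S_0·∏_{j≠3}(α_3 − α_j) = 4·10 = 40 ≡ 7 (mod 11).
Step 5: correct position 3: c_3 = r_3 − e = 8 − 7 ≡ 1 (mod 11). Hence c = [9, 8, 1, 7, 6].
  Check: interpolating c through the α_i gives m(x) = 5 + 4·x (degree < 2) with m(α_i) = c_i for every i, so c is indeed a codeword.


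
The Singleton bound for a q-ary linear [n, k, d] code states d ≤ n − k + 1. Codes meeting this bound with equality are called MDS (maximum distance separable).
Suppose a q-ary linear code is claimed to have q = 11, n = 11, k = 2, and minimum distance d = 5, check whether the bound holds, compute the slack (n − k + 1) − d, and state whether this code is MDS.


Singleton RHS = n − k + 1 = 10, slack = 5, bound satisfied, not MDS.

Singleton bound: d ≤ n − k + 1.
Here n = 11, k = 2, so n − k + 1 = 10.
Given d = 5, check d ≤ 10: YES.
Slack = (n − k + 1) − d = 5.
The code is NOT MDS (slack = 5 > 0).
Description: the claimed parameters are [11, 2, 5]_11; such a code would be non-MDS.


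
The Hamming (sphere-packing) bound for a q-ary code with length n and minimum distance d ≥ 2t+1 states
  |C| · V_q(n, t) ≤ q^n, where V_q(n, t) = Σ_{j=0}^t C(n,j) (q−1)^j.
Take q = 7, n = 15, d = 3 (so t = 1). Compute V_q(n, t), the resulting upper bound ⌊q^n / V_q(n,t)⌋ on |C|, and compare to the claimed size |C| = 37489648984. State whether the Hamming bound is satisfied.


V_q(n, t) = 91, q^n = 4747561509943, Hamming bound = 52171005603, |C| = 37489648984 ≤ bound (satisfied).

Step 1: Compute V_q(n, t) = Σ_{j=0}^1 C(n, j) (q−1)^j.
  j = 0: C(15,0)·(6)^0 = 1·1 = 1.
  j = 1: C(15,1)·(6)^1 = 15·6 = 90.
  V_q(n, t) = 1 + 90 = 91.
Step 2: q^n = 7^15 = 4747561509943.
Step 3: Hamming bound ⌊q^n / V_q(n,t)⌋ = ⌊4747561509943/91⌋ = 52171005603.
Step 4: Compare |C| = 37489648984 to 52171005603: satisfied.
The claimed |C| lies below the Hamming bound.


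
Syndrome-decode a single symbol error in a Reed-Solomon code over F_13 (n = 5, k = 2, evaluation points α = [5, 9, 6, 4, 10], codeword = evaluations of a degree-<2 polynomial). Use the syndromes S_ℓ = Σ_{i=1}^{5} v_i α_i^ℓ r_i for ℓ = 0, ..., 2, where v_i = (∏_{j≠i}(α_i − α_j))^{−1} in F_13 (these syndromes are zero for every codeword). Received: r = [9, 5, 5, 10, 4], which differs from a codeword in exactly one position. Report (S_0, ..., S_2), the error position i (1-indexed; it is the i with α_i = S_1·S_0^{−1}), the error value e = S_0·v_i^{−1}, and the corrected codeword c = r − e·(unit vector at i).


S = (8, 9, 2), error at position 3, error magnitude e = 10, c = [9, 5, 8, 10, 4].

Step 1: column multipliers v_i = (∏_{j≠i}(α_i − α_j))^{−1} mod 13.
  i = 1 (α = 5): (5−9)(5−6)(5−4)(5−10) = (−4)·(−1)·1·(−5) = −20 ≡ 6, so v_1 = 6^{−1} = 11 (mod 13).
  i = 2 (α = 9): (9−5)(9−6)(9−4)(9−10) = 4·3·5·(−1) = −60 ≡ 5, so v_2 = 5^{−1} = 8 (mod 13).
  i = 3 (α = 6): (6−5)(6−9)(6−4)(6−10) = 1·(−3)·2·(−4) = 24 ≡ 11, so v_3 = 11^{−1} = 6 (mod 13).
  i = 4 (α = 4): (4−5)(4−9)(4−6)(4−10) = (−1)·(−5)·(−2)·(−6) = 60 ≡ 8, so v_4 = 8^{−1} = 5 (mod 13).
  i = 5 (α = 10): (10−5)(10−9)(10−6)(10−4) = 5·1·4·6 = 120 ≡ 3, so v_5 = 3^{−1} = 9 (mod 13).
  v = [11, 8, 6, 5, 9].
Step 2: syndromes of r = [9, 5, 5, 10, 4] (all sums mod 13).
  S_0 = Σ v_i r_i = 11·9 + 8·5 + 6·5 + 5·10 + 9·4 = 255 ≡ 8.
  S_1 = Σ v_i α_i r_i = 11·5·9 + 8·9·5 + 6·6·5 + 5·4·10 + 9·10·4 = 1595 ≡ 9.
  α_i^2 mod 13 = [12, 3, 10, 3, 9].
  S_2 = Σ v_i α_i^2 r_i = 11·12·9 + 8·3·5 + 6·10·5 + 5·3·10 + 9·9·4 = 2082 ≡ 2.
  S = (8, 9, 2) ≠ 0, so r is not a codeword (an error is present).
Step 3: locate the error. For a single error e at position i, S_ℓ = v_i·e·α_i^ℓ, so α_err = S_1/S_0.
  S_0^{−1} = 8^{−1} = 5 (mod 13), so α_err = 9·5 = 45 ≡ 6 = α_3. Error position i = 3.
  Consistency check: S_2/S_1 = 2·3 = 6 ≡ 6 = α_err ✓ (single-error assumption holds).
Step 4: error magnitude e = S_0/v_3 = S_0·∏_{j≠3}(α_3 − α_j) = 8·11 = 88 ≡ 10 (mod 13).
Step 5: correct position 3: c_3 = r_3 − e = 5 − 10 ≡ 8 (mod 13). Hence c = [9, 5, 8, 10, 4].
  Check: interpolating c through the α_i gives m(x) = 1 + 12·x (degree < 2) with m(α_i) = c_i for every i, so c is indeed a codeword.


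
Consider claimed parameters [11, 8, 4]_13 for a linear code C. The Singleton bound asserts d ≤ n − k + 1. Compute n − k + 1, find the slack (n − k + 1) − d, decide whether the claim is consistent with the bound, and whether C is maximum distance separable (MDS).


Singleton RHS = n − k + 1 = 4, slack = 0, bound satisfied, MDS.

Singleton bound: d ≤ n − k + 1.
Here n = 11, k = 8, so n − k + 1 = 4.
Given d = 4, check d ≤ 4: YES.
Slack = (n − k + 1) − d = 0.
The code is MDS (slack = 0).
Description: the claimed parameters are [11, 8, 4]_13; such a code would be MDS (meets Singleton bound).


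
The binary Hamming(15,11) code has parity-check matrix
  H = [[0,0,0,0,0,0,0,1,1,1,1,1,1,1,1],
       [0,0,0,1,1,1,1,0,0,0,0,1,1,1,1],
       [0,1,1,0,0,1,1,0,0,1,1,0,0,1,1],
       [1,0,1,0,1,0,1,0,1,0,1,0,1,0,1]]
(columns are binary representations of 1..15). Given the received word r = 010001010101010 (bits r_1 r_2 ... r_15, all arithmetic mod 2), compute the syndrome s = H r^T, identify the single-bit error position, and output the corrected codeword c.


s = (0, 1, 0, 0)^T, error position = 4, corrected codeword c = 010101010101010

Compute s = H r^T mod 2 one row at a time:
  s_1 = 1 + 0 + 1 + 0 + 1 + 0 + 1 + 0 = 4 ≡ 0 (mod 2).
  s_2 = 0 + 0 + 1 + 0 + 1 + 0 + 1 + 0 = 3 ≡ 1 (mod 2).
  s_3 = 1 + 0 + 1 + 0 + 1 + 0 + 1 + 0 = 4 ≡ 0 (mod 2).
  s_4 = 0 + 0 + 0 + 0 + 0 + 0 + 0 + 0 = 0 ≡ 0 (mod 2).
s = (0, 1, 0, 0)^T — this equals column 4 of H (binary 0100), so error is at position 4.
Correct: flip bit 4 of r = 010001010101010 to get c = 010101010101010.


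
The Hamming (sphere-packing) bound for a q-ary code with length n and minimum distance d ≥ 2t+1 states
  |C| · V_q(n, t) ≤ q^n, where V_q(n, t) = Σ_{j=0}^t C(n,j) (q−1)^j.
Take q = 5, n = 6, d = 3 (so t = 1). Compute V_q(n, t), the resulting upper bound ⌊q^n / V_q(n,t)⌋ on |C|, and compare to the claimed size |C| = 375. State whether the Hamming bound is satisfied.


V_q(n, t) = 25, q^n = 15625, Hamming bound = 625, |C| = 375 ≤ bound (satisfied).

Step 1: Compute V_q(n, t) = Σ_{j=0}^1 C(n, j) (q−1)^j.
  j = 0: C(6,0)·(4)^0 = 1·1 = 1.
  j = 1: C(6,1)·(4)^1 = 6·4 = 24.
  V_q(n, t) = 1 + 24 = 25.
Step 2: q^n = 5^6 = 15625.
Step 3: Hamming bound ⌊q^n / V_q(n,t)⌋ = ⌊15625/25⌋ = 625.
Step 4: Compare |C| = 375 to 625: satisfied.
The claimed |C| lies below the Hamming bound.


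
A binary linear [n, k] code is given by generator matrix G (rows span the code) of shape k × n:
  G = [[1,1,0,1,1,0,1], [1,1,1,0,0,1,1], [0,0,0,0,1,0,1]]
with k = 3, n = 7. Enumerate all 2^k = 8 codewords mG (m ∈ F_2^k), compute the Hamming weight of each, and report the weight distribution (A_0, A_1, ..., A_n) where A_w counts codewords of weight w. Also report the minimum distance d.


Weight distribution: A_0 = 1, A_2 = 1, A_3 = 1, A_4 = 2, A_5 = 3. Minimum distance d = 2.

Enumerate all 2^3 = 8 messages m ∈ F_2^3.
For each, compute codeword c = mG in F_2^7, then tally its weight.
  m = 000 → c = 0000000, weight = 0.
  m = 100 → c = 1101101, weight = 5.
  m = 010 → c = 1110011, weight = 5.
  m = 110 → c = 0011110, weight = 4.
  m = 001 → c = 0000101, weight = 2.
  m = 101 → c = 1101000, weight = 3.
  m = 011 → c = 1110110, weight = 5.
  m = 111 → c = 0011011, weight = 4.
Tally weights:
  weight 0: 1 codewords.
  weight 2: 1 codewords.
  weight 3: 1 codewords.
  weight 4: 2 codewords.
  weight 5: 3 codewords.
Minimum distance d = smallest w > 0 with A_w > 0 = 2.
Sanity: Σ A_w = 8 = 2^3 = 8 ✓.


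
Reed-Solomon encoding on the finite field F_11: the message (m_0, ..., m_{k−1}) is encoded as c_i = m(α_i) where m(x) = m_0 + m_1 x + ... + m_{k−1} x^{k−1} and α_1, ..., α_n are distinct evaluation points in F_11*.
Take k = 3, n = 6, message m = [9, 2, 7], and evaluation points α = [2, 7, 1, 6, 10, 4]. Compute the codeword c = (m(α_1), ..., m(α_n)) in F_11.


c = [8, 3, 7, 9, 3, 8]

Message polynomial: m(x) = 9 + 2·x + 7·x^2 (mod 11).
For each evaluation point α_i, compute m(α_i) mod 11:
  α_1 = 2: Horner steps 7 → 5 → 8, so m(2) = 8.
  α_2 = 7: Horner steps 7 → 7 → 3, so m(7) = 3.
  α_3 = 1: Horner steps 7 → 9 → 7, so m(1) = 7.
  α_4 = 6: Horner steps 7 → 0 → 9, so m(6) = 9.
  α_5 = 10: Horner steps 7 → 6 → 3, so m(10) = 3.
  α_6 = 4: Horner steps 7 → 8 → 8, so m(4) = 8.
Codeword c = [8, 3, 7, 9, 3, 8] ∈ F_11^6.


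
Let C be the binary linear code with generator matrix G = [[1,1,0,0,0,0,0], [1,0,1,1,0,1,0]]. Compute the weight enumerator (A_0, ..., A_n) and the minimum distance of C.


Weight distribution: A_0 = 1, A_2 = 1, A_4 = 2. Minimum distance d = 2.

Enumerate all 2^2 = 4 messages m ∈ F_2^2.
For each, compute codeword c = mG in F_2^7, then tally its weight.
  m = 00 → c = 0000000, weight = 0.
  m = 10 → c = 1100000, weight = 2.
  m = 01 → c = 1011010, weight = 4.
  m = 11 → c = 0111010, weight = 4.
Tally weights:
  weight 0: 1 codewords.
  weight 2: 1 codewords.
  weight 4: 2 codewords.
Minimum distance d = smallest w > 0 with A_w > 0 = 2.
Sanity: Σ A_w = 4 = 2^2 = 4 ✓.


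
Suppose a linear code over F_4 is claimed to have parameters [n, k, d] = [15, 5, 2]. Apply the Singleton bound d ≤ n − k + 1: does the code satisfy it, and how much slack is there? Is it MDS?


Singleton RHS = n − k + 1 = 11, slack = 9, bound satisfied, not MDS.

Singleton bound: d ≤ n − k + 1.
Here n = 15, k = 5, so n − k + 1 = 11.
Given d = 2, check d ≤ 11: YES.
Slack = (n − k + 1) − d = 9.
The code is NOT MDS (slack = 9 > 0).
Description: the claimed parameters are [15, 5, 2]_4; such a code would be non-MDS.


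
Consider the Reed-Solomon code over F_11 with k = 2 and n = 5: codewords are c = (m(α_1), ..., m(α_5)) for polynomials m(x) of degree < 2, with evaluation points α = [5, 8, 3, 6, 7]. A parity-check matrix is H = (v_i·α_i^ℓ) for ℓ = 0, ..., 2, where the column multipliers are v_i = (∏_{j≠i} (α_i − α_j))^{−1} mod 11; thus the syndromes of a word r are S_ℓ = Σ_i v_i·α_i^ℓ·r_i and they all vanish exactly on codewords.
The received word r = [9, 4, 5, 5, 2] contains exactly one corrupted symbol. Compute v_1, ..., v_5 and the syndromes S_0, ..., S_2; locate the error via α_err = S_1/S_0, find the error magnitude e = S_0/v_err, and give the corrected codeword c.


S = (10, 5, 8), error at position 4, error magnitude e = 5, c = [9, 4, 5, 0, 2].

Step 1: column multipliers v_i = (∏_{j≠i}(α_i − α_j))^{−1} mod 11.
  i = 1 (α = 5): (5−8)(5−3)(5−6)(5−7) = (−3)·2·(−1)·(−2) = −12 ≡ 10, so v_1 = 10^{−1} = 10 (mod 11).
  i = 2 (α = 8): (8−5)(8−3)(8−6)(8−7) = 3·5·2·1 = 30 ≡ 8, so v_2 = 8^{−1} = 7 (mod 11).
  i = 3 (α = 3): (3−5)(3−8)(3−6)(3−7) = (−2)·(−5)·(−3)·(−4) = 120 ≡ 10, so v_3 = 10^{−1} = 10 (mod 11).
  i = 4 (α = 6): (6−5)(6−8)(6−3)(6−7) = 1·(−2)·3·(−1) = 6 ≡ 6, so v_4 = 6^{−1} = 2 (mod 11).
  i = 5 (α = 7): (7−5)(7−8)(7−3)(7−6) = 2·(−1)·4·1 = −8 ≡ 3, so v_5 = 3^{−1} = 4 (mod 11).
  v = [10, 7, 10, 2, 4].
Step 2: syndromes of r = [9, 4, 5, 5, 2] (all sums mod 11).
  S_0 = Σ v_i r_i = 10·9 + 7·4 + 10·5 + 2·5 + 4·2 = 186 ≡ 10.
  S_1 = Σ v_i α_i r_i = 10·5·9 + 7·8·4 + 10·3·5 + 2·6·5 + 4·7·2 = 940 ≡ 5.
  α_i^2 mod 11 = [3, 9, 9, 3, 5].
  S_2 = Σ v_i α_i^2 r_i = 10·3·9 + 7·9·4 + 10·9·5 + 2·3·5 + 4·5·2 = 1042 ≡ 8.
  S = (10, 5, 8) ≠ 0, so r is not a codeword (an error is present).
Step 3: locate the error. For a single error e at position i, S_ℓ = v_i·e·α_i^ℓ, so α_err = S_1/S_0.
  S_0^{−1} = 10^{−1} = 10 (mod 11), so α_err = 5·10 = 50 ≡ 6 = α_4. Error position i = 4.
  Consistency check: S_2/S_1 = 8·9 = 72 ≡ 6 = α_err ✓ (single-error assumption holds).
Step 4: error magnitude e = S_0/v_4 = S_0·∏_{j≠4}(α_4 − α_j) = 10·6 = 60 ≡ 5 (mod 11).
Step 5: correct position 4: c_4 = r_4 − e = 5 − 5 ≡ 0 (mod 11). Hence c = [9, 4, 5, 0, 2].
  Check: interpolating c through the α_i gives m(x) = 10 + 2·x (degree < 2) with m(α_i) = c_i for every i, so c is indeed a codeword.


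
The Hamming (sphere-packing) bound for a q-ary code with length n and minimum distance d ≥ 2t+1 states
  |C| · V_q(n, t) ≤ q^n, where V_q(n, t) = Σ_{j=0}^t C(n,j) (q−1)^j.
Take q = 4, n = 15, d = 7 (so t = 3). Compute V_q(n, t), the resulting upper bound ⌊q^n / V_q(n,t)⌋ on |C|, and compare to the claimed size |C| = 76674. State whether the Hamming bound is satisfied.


V_q(n, t) = 13276, q^n = 1073741824, Hamming bound = 80878, |C| = 76674 ≤ bound (satisfied).

Step 1: Compute V_q(n, t) = Σ_{j=0}^3 C(n, j) (q−1)^j.
  j = 0: C(15,0)·(3)^0 = 1·1 = 1.
  j = 1: C(15,1)·(3)^1 = 15·3 = 45.
  j = 2: C(15,2)·(3)^2 = 105·9 = 945.
  j = 3: C(15,3)·(3)^3 = 455·27 = 12285.
  V_q(n, t) = 1 + 45 + 945 + 12285 = 13276.
Step 2: q^n = 4^15 = 1073741824.
Step 3: Hamming bound ⌊q^n / V_q(n,t)⌋ = ⌊1073741824/13276⌋ = 80878.
Step 4: Compare |C| = 76674 to 80878: satisfied.
The claimed |C| lies below the Hamming bound.


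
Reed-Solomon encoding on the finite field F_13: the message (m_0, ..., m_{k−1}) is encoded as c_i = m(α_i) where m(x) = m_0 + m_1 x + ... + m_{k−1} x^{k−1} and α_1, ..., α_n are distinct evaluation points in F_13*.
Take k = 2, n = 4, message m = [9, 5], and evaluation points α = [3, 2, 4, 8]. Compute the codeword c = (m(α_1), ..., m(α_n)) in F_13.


c = [11, 6, 3, 10]

Message polynomial: m(x) = 9 + 5·x (mod 13).
For each evaluation point α_i, compute m(α_i) mod 13:
  α_1 = 3: Horner steps 5 → 11, so m(3) = 11.
  α_2 = 2: Horner steps 5 → 6, so m(2) = 6.
  α_3 = 4: Horner steps 5 → 3, so m(4) = 3.
  α_4 = 8: Horner steps 5 → 10, so m(8) = 10.
Codeword c = [11, 6, 3, 10] ∈ F_13^4.


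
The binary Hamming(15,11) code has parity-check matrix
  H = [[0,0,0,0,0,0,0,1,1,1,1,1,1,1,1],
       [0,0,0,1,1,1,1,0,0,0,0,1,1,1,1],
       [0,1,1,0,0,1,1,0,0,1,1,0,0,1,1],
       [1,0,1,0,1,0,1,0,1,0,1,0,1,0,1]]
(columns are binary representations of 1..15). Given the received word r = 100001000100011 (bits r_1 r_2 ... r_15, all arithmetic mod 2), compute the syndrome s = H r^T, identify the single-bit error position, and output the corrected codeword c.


s = (1, 1, 0, 0)^T, error position = 12, corrected codeword c = 100001000101011

Compute s = H r^T mod 2 one row at a time:
  s_1 = 0 + 0 + 1 + 0 + 0 + 0 + 1 + 1 = 3 ≡ 1 (mod 2).
  s_2 = 0 + 0 + 1 + 0 + 0 + 0 + 1 + 1 = 3 ≡ 1 (mod 2).
  s_3 = 0 + 0 + 1 + 0 + 1 + 0 + 1 + 1 = 4 ≡ 0 (mod 2).
  s_4 = 1 + 0 + 0 + 0 + 0 + 0 + 0 + 1 = 2 ≡ 0 (mod 2).
s = (1, 1, 0, 0)^T — this equals column 12 of H (binary 1100), so error is at position 12.
Correct: flip bit 12 of r = 100001000100011 to get c = 100001000101011.


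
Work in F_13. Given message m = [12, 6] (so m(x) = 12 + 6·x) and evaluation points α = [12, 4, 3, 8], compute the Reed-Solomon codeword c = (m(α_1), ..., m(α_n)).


c = [6, 10, 4, 8]

Message polynomial: m(x) = 12 + 6·x (mod 13).
For each evaluation point α_i, compute m(α_i) mod 13:
  α_1 = 12: Horner steps 6 → 6, so m(12) = 6.
  α_2 = 4: Horner steps 6 → 10, so m(4) = 10.
  α_3 = 3: Horner steps 6 → 4, so m(3) = 4.
  α_4 = 8: Horner steps 6 → 8, so m(8) = 8.
Codeword c = [6, 10, 4, 8] ∈ F_13^4.


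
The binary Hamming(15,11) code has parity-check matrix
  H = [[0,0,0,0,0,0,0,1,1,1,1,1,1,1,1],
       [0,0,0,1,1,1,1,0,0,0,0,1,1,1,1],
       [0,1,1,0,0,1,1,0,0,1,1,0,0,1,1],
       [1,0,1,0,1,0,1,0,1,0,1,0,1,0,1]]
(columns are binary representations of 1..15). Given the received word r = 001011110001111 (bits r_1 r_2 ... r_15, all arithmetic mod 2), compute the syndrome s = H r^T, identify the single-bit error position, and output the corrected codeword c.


s = (1, 1, 1, 1)^T, error position = 15, corrected codeword c = 001011110001110

Compute s = H r^T mod 2 one row at a time:
  s_1 = 1 + 0 + 0 + 0 + 1 + 1 + 1 + 1 = 5 ≡ 1 (mod 2).
  s_2 = 0 + 1 + 1 + 1 + 1 + 1 + 1 + 1 = 7 ≡ 1 (mod 2).
  s_3 = 0 + 1 + 1 + 1 + 0 + 0 + 1 + 1 = 5 ≡ 1 (mod 2).
  s_4 = 0 + 1 + 1 + 1 + 0 + 0 + 1 + 1 = 5 ≡ 1 (mod 2).
s = (1, 1, 1, 1)^T — this equals column 15 of H (binary 1111), so error is at position 15.
Correct: flip bit 15 of r = 001011110001111 to get c = 001011110001110.


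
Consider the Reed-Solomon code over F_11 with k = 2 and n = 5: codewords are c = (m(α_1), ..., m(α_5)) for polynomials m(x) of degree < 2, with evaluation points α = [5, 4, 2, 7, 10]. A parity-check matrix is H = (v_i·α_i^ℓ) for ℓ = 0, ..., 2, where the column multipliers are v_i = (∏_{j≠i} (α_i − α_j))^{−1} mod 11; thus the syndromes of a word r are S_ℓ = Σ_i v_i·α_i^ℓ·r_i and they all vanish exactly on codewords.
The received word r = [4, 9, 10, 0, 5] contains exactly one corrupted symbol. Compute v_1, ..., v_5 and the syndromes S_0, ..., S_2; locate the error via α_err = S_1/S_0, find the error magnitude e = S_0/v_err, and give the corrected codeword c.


S = (10, 7, 6), error at position 2, error magnitude e = 3, c = [4, 6, 10, 0, 5].

Step 1: column multipliers v_i = (∏_{j≠i}(α_i − α_j))^{−1} mod 11.
  i = 1 (α = 5): (5−4)(5−2)(5−7)(5−10) = 1·3·(−2)·(−5) = 30 ≡ 8, so v_1 = 8^{−1} = 7 (mod 11).
  i = 2 (α = 4): (4−5)(4−2)(4−7)(4−10) = (−1)·2·(−3)·(−6) = −36 ≡ 8, so v_2 = 8^{−1} = 7 (mod 11).
  i = 3 (α = 2): (2−5)(2−4)(2−7)(2−10) = (−3)·(−2)·(−5)·(−8) = 240 ≡ 9, so v_3 = 9^{−1} = 5 (mod 11).
  i = 4 (α = 7): (7−5)(7−4)(7−2)(7−10) = 2·3·5·(−3) = −90 ≡ 9, so v_4 = 9^{−1} = 5 (mod 11).
  i = 5 (α = 10): (10−5)(10−4)(10−2)(10−7) = 5·6·8·3 = 720 ≡ 5, so v_5 = 5^{−1} = 9 (mod 11).
  v = [7, 7, 5, 5, 9].
Step 2: syndromes of r = [4, 9, 10, 0, 5] (all sums mod 11).
  S_0 = Σ v_i r_i = 7·4 + 7·9 + 5·10 + 5·0 + 9·5 = 186 ≡ 10.
  S_1 = Σ v_i α_i r_i = 7·5·4 + 7·4·9 + 5·2·10 + 5·7·0 + 9·10·5 = 942 ≡ 7.
  α_i^2 mod 11 = [3, 5, 4, 5, 1].
  S_2 = Σ v_i α_i^2 r_i = 7·3·4 + 7·5·9 + 5·4·10 + 5·5·0 + 9·1·5 = 644 ≡ 6.
  S = (10, 7, 6) ≠ 0, so r is not a codeword (an error is present).
Step 3: locate the error. For a single error e at position i, S_ℓ = v_i·e·α_i^ℓ, so α_err = S_1/S_0.
  S_0^{−1} = 10^{−1} = 10 (mod 11), so α_err = 7·10 = 70 ≡ 4 = α_2. Error position i = 2.
  Consistency check: S_2/S_1 = 6·8 = 48 ≡ 4 = α_err ✓ (single-error assumption holds).
Step 4: error magnitude e = S_0/v_2 = S_0·∏_{j≠2}(α_2 − α_j) = 10·8 = 80 ≡ 3 (mod 11).
Step 5: correct position 2: c_2 = r_2 − e = 9 − 3 ≡ 6 (mod 11). Hence c = [4, 6, 10, 0, 5].
  Check: interpolating c through the α_i gives m(x) = 3 + 9·x (degree < 2) with m(α_i) = c_i for every i, so c is indeed a codeword.


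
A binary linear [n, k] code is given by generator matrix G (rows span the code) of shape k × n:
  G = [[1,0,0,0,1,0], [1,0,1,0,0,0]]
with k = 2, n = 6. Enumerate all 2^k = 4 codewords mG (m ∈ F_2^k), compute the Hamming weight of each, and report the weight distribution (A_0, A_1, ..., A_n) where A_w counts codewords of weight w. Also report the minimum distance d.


Weight distribution: A_0 = 1, A_2 = 3. Minimum distance d = 2.

Enumerate all 2^2 = 4 messages m ∈ F_2^2.
For each, compute codeword c = mG in F_2^6, then tally its weight.
  m = 00 → c = 000000, weight = 0.
  m = 10 → c = 100010, weight = 2.
  m = 01 → c = 101000, weight = 2.
  m = 11 → c = 001010, weight = 2.
Tally weights:
  weight 0: 1 codewords.
  weight 2: 3 codewords.
Minimum distance d = smallest w > 0 with A_w > 0 = 2.
Sanity: Σ A_w = 4 = 2^2 = 4 ✓.
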